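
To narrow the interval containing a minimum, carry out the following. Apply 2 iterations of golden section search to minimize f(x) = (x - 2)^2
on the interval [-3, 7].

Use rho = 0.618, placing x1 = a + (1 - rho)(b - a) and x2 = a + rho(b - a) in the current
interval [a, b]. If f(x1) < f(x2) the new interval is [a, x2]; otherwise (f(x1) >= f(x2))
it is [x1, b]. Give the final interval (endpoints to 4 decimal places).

Golden section search for min of f(x) = (x - 2)^2 on [-3, 7].
Each step: x1 = a + (1 - rho)(b - a), x2 = a + rho(b - a); if f(x1) < f(x2) keep [a, x2], otherwise keep [x1, b].
Step 1: [-3.0000, 7.0000], x1=0.8200 (f=1.3924), x2=3.1800 (f=1.3924); f(x1) = f(x2) (tie, not '<') => keep [0.8200, 7.0000]
Step 2: [0.8200, 7.0000], x1=3.1808 (f=1.3942), x2=4.6392 (f=6.9656); f(x1) < f(x2) => keep [0.8200, 4.6392]
Final interval: [0.8200, 4.6392]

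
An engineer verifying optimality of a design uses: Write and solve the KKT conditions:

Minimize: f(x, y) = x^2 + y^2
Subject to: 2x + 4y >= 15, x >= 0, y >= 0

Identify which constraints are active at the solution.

KKT conditions for min x^2 + y^2 s.t. 2x + 4y >= 15, x >= 0, y >= 0:
Stationarity: 2x = mu*2 + mu_x, 2y = mu*4 + mu_y, with mu, mu_x, mu_y >= 0
Complementary slackness: mu*(2x + 4y - 15) = 0, mu_x*x = 0, mu_y*y = 0
(0, 0) is infeasible (2*0 + 4*0 < 15), so if mu = 0 stationarity would force x = mu_x/2 >= 0, y = mu_y/2 >= 0 with mu_x*x = mu_y*y = 0, i.e. x = y = 0: contradiction. Hence mu > 0 and 2x + 4y = 15 is active.
Try x > 0, y > 0 (so mu_x = mu_y = 0): x = 2*mu/2, y = 4*mu/2
Substitute: 2*(2*mu/2) + 4*(4*mu/2) = 15
  mu*20/2 = 15 => mu = 3/2
x* = 3/2 > 0, y* = 3 > 0, consistent with mu_x = mu_y = 0.
f is convex and the constraints are linear, so this KKT point is the global minimum.
f* = 45/4
Active constraints: 2x + 4y >= 15 (holds with equality, mu = 3/2 > 0); x >= 0 and y >= 0 are inactive (mu_x = mu_y = 0).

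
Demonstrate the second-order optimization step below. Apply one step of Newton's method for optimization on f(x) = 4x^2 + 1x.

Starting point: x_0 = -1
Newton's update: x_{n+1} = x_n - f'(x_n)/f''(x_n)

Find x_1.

f(x) = 4x^2 + 1x
f'(x) = 8x + (1), f''(x) = 8
Newton step: x_1 = x_0 - f'(x_0)/f''(x_0)
f'(-1) = -7
x_1 = -1 - -7/8 = -1/8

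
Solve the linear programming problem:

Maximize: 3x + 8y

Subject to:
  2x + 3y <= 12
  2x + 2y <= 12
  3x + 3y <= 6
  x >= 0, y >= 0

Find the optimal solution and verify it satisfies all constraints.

Feasible vertices: (0, 0), (0, 2), (2, 0)
Objective 3x + 8y at each vertex:
  (0, 0): 0
  (0, 2): 16
  (2, 0): 6
Maximum is 16 at (0, 2).
Verify constraints at (x, y) = (0, 2):
  2*0 + 3*2 = 6 <= 12
  2*0 + 2*2 = 4 <= 12
  3*0 + 3*2 = 6 <= 6 (active)
  x = 0 >= 0, y = 2 >= 0. All constraints satisfied.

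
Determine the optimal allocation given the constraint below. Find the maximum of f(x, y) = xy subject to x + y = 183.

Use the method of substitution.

Substitute y = 183 - x into f(x,y) = xy:
g(x) = x(183 - x) = 183x - x^2
g'(x) = 183 - 2x = 0  =>  x = 183/2
y = 183 - 183/2 = 183/2
Maximum value = (183/2) * (183/2) = 33489/4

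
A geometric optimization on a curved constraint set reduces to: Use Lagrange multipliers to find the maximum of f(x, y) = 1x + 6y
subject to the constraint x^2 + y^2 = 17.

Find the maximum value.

Set up Lagrange conditions: grad f = lambda * grad g
  1 = 2*lambda*x
  6 = 2*lambda*y
From these: x/y = 1/6, so x = 1t, y = 6t for some t.
Substitute into constraint: (1t)^2 + (6t)^2 = 17
  t^2 * 37 = 17
  t = sqrt(17/37)
Maximum = 1*x + 6*y = (1^2 + 6^2)*t = 37 * sqrt(17/37) = sqrt(629)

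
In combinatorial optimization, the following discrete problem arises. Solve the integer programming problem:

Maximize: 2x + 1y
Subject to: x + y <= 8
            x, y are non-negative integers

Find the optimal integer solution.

Objective: 2x + 1y, constraint: x + y <= 8
Coefficient of x is 2 >= coefficient of y is 1, so allocate the entire budget to x.
Optimal: x = 8, y = 0, value = 16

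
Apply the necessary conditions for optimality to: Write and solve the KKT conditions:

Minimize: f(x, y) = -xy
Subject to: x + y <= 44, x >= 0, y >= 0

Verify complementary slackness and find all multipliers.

Problem: min -xy s.t. x + y <= 44 (multiplier lambda), x >= 0 (mu_x), y >= 0 (mu_y)
KKT stationarity: -y + lambda - mu_x = 0, -x + lambda - mu_y = 0, with lambda, mu_x, mu_y >= 0
Complementary slackness: lambda*(x + y - 44) = 0, mu_x*x = 0, mu_y*y = 0
If lambda = 0: y = -mu_x <= 0 and x = -mu_y <= 0 force x = y = 0 with f = 0; but x = y = 22 is feasible with f = -484 < 0, so this is not the minimum. Hence lambda > 0 and x + y = 44.
Try x > 0, y > 0 (so mu_x = mu_y = 0): y = lambda, x = lambda => x = y = lambda
x + y = 44 => 2*lambda = 44 => lambda = 22
x* = y* = 22 > 0, consistent with mu_x = mu_y = 0.
(Any feasible point with x = 0 or y = 0 has f = 0 > -484, so the minimum is not on those boundaries.)
min(-xy) = -484 (i.e. max xy = 484)
Multipliers: lambda = 22, mu_x = 0, mu_y = 0
Complementary slackness: lambda*(x + y - 44) = 22*(22 + 22 - 44) = 0, mu_x*x = 0*22 = 0, mu_y*y = 0*22 = 0. Satisfied.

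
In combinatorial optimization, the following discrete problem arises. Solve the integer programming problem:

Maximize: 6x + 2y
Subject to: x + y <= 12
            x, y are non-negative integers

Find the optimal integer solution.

Objective: 6x + 2y, constraint: x + y <= 12
Coefficient of x is 6 >= coefficient of y is 2, so allocate the entire budget to x.
Optimal: x = 12, y = 0, value = 72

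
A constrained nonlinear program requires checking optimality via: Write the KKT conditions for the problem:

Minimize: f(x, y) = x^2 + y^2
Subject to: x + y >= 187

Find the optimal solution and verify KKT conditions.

KKT conditions for min x^2 + y^2 s.t. x + y >= 187:
Stationarity: 2x = mu, 2y = mu
So x = y = mu/2.
Complementary slackness: mu*(x + y - 187) = 0
Primal feasibility: x + y >= 187; dual feasibility: mu >= 0
If mu = 0 then x = y = 0, but 0 + 0 < 187 is infeasible, so the constraint is active.
Constraint active: x + y = 2*(mu/2) = 187 => mu = 187
x = y = 187/2, f = 34969/2
Verify: stationarity 2*(187/2) = 187 = mu; primal 187/2 + 187/2 = 187 >= 187; dual mu = 187 >= 0; complementary slackness 187*(187 - 187) = 0. All KKT conditions hold.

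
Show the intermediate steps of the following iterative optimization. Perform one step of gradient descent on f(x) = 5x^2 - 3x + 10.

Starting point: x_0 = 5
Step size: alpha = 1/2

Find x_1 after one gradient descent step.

f(x) = 5x^2 - 3x + 10
f'(x) = 10x - 3
f'(5) = 10*5 + (-3) = 47
x_1 = x_0 - alpha * f'(x_0) = 5 - 1/2 * 47 = -37/2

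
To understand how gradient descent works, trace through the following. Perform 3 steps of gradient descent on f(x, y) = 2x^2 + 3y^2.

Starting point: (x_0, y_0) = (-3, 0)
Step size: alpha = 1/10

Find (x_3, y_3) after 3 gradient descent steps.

f(x,y) = 2x^2 + 3y^2
grad_x = 4x + 0y, grad_y = 6y + 0x
Step 1: grad = (-12, 0), (-9/5, 0)
Step 2: grad = (-36/5, 0), (-27/25, 0)
Step 3: grad = (-108/25, 0), (-81/125, 0)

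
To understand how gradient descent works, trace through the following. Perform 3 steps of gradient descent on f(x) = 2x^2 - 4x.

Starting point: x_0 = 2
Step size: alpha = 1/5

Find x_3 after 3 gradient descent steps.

f(x) = 2x^2 - 4x, f'(x) = 4x + (-4)
Step 1: f'(2) = 4, x_1 = 2 - 1/5 * 4 = 6/5
Step 2: f'(6/5) = 4/5, x_2 = 6/5 - 1/5 * 4/5 = 26/25
Step 3: f'(26/25) = 4/25, x_3 = 26/25 - 1/5 * 4/25 = 126/125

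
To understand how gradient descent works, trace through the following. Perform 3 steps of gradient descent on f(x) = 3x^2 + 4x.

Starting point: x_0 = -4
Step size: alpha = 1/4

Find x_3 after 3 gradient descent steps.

f(x) = 3x^2 + 4x, f'(x) = 6x + (4)
Step 1: f'(-4) = -20, x_1 = -4 - 1/4 * -20 = 1
Step 2: f'(1) = 10, x_2 = 1 - 1/4 * 10 = -3/2
Step 3: f'(-3/2) = -5, x_3 = -3/2 - 1/4 * -5 = -1/4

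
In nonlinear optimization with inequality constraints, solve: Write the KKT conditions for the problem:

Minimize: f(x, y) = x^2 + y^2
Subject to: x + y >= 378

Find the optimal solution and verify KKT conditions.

KKT conditions for min x^2 + y^2 s.t. x + y >= 378:
Stationarity: 2x = mu, 2y = mu
So x = y = mu/2.
Complementary slackness: mu*(x + y - 378) = 0
Primal feasibility: x + y >= 378; dual feasibility: mu >= 0
If mu = 0 then x = y = 0, but 0 + 0 < 378 is infeasible, so the constraint is active.
Constraint active: x + y = 2*(mu/2) = 378 => mu = 378
x = y = 189, f = 71442
Verify: stationarity 2*189 = 378 = mu; primal 189 + 189 = 378 >= 378; dual mu = 378 >= 0; complementary slackness 378*(378 - 378) = 0. All KKT conditions hold.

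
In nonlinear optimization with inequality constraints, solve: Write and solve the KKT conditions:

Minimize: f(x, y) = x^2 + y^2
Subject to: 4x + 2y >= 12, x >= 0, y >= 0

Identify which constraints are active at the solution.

KKT conditions for min x^2 + y^2 s.t. 4x + 2y >= 12, x >= 0, y >= 0:
Stationarity: 2x = mu*4 + mu_x, 2y = mu*2 + mu_y, with mu, mu_x, mu_y >= 0
Complementary slackness: mu*(4x + 2y - 12) = 0, mu_x*x = 0, mu_y*y = 0
(0, 0) is infeasible (4*0 + 2*0 < 12), so if mu = 0 stationarity would force x = mu_x/2 >= 0, y = mu_y/2 >= 0 with mu_x*x = mu_y*y = 0, i.e. x = y = 0: contradiction. Hence mu > 0 and 4x + 2y = 12 is active.
Try x > 0, y > 0 (so mu_x = mu_y = 0): x = 4*mu/2, y = 2*mu/2
Substitute: 4*(4*mu/2) + 2*(2*mu/2) = 12
  mu*20/2 = 12 => mu = 6/5
x* = 12/5 > 0, y* = 6/5 > 0, consistent with mu_x = mu_y = 0.
f is convex and the constraints are linear, so this KKT point is the global minimum.
f* = 36/5
Active constraints: 4x + 2y >= 12 (holds with equality, mu = 6/5 > 0); x >= 0 and y >= 0 are inactive (mu_x = mu_y = 0).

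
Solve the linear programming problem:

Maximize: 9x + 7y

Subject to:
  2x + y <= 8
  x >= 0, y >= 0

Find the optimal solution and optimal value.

The feasible region has vertices at [(0, 0), (4, 0), (0, 8)].
Checking objective 9x + 7y at each vertex:
  (0, 0): 9*0 + 7*0 = 0
  (4, 0): 9*4 + 7*0 = 36
  (0, 8): 9*0 + 7*8 = 56
Maximum is 56 at (0, 8).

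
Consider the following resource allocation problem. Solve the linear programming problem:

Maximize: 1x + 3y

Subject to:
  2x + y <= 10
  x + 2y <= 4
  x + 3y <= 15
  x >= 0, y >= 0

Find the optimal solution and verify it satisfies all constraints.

Feasible vertices: (0, 0), (0, 2), (4, 0)
Objective 1x + 3y at each vertex:
  (0, 0): 0
  (0, 2): 6
  (4, 0): 4
Maximum is 6 at (0, 2).
Verify constraints at (x, y) = (0, 2):
  2*0 + 1*2 = 2 <= 10
  1*0 + 2*2 = 4 <= 4 (active)
  1*0 + 3*2 = 6 <= 15
  x = 0 >= 0, y = 2 >= 0. All constraints satisfied.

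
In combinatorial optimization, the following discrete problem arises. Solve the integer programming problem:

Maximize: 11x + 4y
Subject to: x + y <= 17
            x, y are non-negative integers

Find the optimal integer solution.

Objective: 11x + 4y, constraint: x + y <= 17
Coefficient of x is 11 >= coefficient of y is 4, so allocate the entire budget to x.
Optimal: x = 17, y = 0, value = 187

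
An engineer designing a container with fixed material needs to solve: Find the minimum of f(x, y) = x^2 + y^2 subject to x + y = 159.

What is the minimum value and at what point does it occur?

Substitute y = 159 - x into f(x,y) = x^2 + y^2:
g(x) = x^2 + (159 - x)^2 = 2x^2 - 318x + 25281
g'(x) = 4x - 318 = 0  =>  x = 159/2
y = 159 - 159/2 = 159/2
Minimum value = (159/2)^2 + (159/2)^2 = 25281/2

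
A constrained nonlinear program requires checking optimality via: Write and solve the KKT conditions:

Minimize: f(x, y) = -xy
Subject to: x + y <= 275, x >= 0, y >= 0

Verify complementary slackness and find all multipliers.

Problem: min -xy s.t. x + y <= 275 (multiplier lambda), x >= 0 (mu_x), y >= 0 (mu_y)
KKT stationarity: -y + lambda - mu_x = 0, -x + lambda - mu_y = 0, with lambda, mu_x, mu_y >= 0
Complementary slackness: lambda*(x + y - 275) = 0, mu_x*x = 0, mu_y*y = 0
If lambda = 0: y = -mu_x <= 0 and x = -mu_y <= 0 force x = y = 0 with f = 0; but x = y = 275/2 is feasible with f = -75625/4 < 0, so this is not the minimum. Hence lambda > 0 and x + y = 275.
Try x > 0, y > 0 (so mu_x = mu_y = 0): y = lambda, x = lambda => x = y = lambda
x + y = 275 => 2*lambda = 275 => lambda = 275/2
x* = y* = 275/2 > 0, consistent with mu_x = mu_y = 0.
(Any feasible point with x = 0 or y = 0 has f = 0 > -75625/4, so the minimum is not on those boundaries.)
min(-xy) = -75625/4 (i.e. max xy = 75625/4)
Multipliers: lambda = 275/2, mu_x = 0, mu_y = 0
Complementary slackness: lambda*(x + y - 275) = 275/2*(275/2 + 275/2 - 275) = 0, mu_x*x = 0*275/2 = 0, mu_y*y = 0*275/2 = 0. Satisfied.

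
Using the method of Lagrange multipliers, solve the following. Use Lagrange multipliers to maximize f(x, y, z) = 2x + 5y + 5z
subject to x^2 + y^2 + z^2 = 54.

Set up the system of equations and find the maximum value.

Lagrange conditions: 2 = 2*lambda*x, 5 = 2*lambda*y, 5 = 2*lambda*z
So x:2 = y:5 = z:5, i.e. x = 2t, y = 5t, z = 5t
Constraint: t^2*(2^2 + 5^2 + 5^2) = 54
  t^2 * 54 = 54  =>  t = sqrt(1)
Maximum = 2*2t + 5*5t + 5*5t = 54*sqrt(1) = 54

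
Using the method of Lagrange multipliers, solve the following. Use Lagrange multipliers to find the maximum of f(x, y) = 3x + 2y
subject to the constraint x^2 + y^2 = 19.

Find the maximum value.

Set up Lagrange conditions: grad f = lambda * grad g
  3 = 2*lambda*x
  2 = 2*lambda*y
From these: x/y = 3/2, so x = 3t, y = 2t for some t.
Substitute into constraint: (3t)^2 + (2t)^2 = 19
  t^2 * 13 = 19
  t = sqrt(19/13)
Maximum = 3*x + 2*y = (3^2 + 2^2)*t = 13 * sqrt(19/13) = sqrt(247)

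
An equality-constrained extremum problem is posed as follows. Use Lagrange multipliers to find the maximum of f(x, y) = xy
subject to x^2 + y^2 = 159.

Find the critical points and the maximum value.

Lagrange conditions: y = 2*lambda*x and x = 2*lambda*y
If x = 0 then y = 0, violating the constraint, so x, y != 0.
Dividing: y/x = x/y => x^2 = y^2 => y = x or y = -x
Constraint: 2x^2 = 159 => x^2 = 159/2 => x = +/-sqrt(159/2)
Critical points: (sqrt(159/2), sqrt(159/2)), (-sqrt(159/2), -sqrt(159/2)), (sqrt(159/2), -sqrt(159/2)), (-sqrt(159/2), sqrt(159/2))
  y = x:  xy = x^2 = 159/2  at (sqrt(159/2), sqrt(159/2)) and (-sqrt(159/2), -sqrt(159/2))
  y = -x: xy = -x^2 = -159/2 at (sqrt(159/2), -sqrt(159/2)) and (-sqrt(159/2), sqrt(159/2))
Maximum xy = 159/2 at (sqrt(159/2), sqrt(159/2)) and (-sqrt(159/2), -sqrt(159/2))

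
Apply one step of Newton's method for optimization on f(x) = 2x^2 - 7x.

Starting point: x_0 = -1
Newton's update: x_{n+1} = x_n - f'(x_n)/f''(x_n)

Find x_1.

f(x) = 2x^2 - 7x
f'(x) = 4x + (-7), f''(x) = 4
Newton step: x_1 = x_0 - f'(x_0)/f''(x_0)
f'(-1) = -11
x_1 = -1 - -11/4 = 7/4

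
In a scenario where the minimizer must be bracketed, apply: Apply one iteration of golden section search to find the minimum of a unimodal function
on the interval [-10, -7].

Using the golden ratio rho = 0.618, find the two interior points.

Golden section search on [-10, -7].
Golden ratio rho = 0.618 (approx).
Interior points:
  x_1 = -10 + (1-0.618)*3 = -8.8540
  x_2 = -10 + 0.618*3 = -8.1460
Compare f(x_1) and f(x_2) to determine which subinterval to keep.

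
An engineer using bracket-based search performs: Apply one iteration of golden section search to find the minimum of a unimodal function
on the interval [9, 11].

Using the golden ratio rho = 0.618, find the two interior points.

Golden section search on [9, 11].
Golden ratio rho = 0.618 (approx).
Interior points:
  x_1 = 9 + (1-0.618)*2 = 9.7640
  x_2 = 9 + 0.618*2 = 10.2360
Compare f(x_1) and f(x_2) to determine which subinterval to keep.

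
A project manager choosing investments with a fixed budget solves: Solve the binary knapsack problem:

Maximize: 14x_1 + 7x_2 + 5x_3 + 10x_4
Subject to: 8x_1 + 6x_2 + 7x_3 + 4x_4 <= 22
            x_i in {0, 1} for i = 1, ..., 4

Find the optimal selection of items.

Items: item 1 (v=14, w=8), item 2 (v=7, w=6), item 3 (v=5, w=7), item 4 (v=10, w=4)
Capacity: 22
Checking all 16 subsets (w = total weight, v = total value):
  {}: w = 0, v = 0
  {1}: w = 8, v = 14
  {2}: w = 6, v = 7
  {3}: w = 7, v = 5
  {4}: w = 4, v = 10
  {1, 2}: w = 14, v = 21
  {1, 3}: w = 15, v = 19
  {1, 4}: w = 12, v = 24
  {2, 3}: w = 13, v = 12
  {2, 4}: w = 10, v = 17
  {3, 4}: w = 11, v = 15
  {1, 2, 3}: w = 21, v = 26
  {1, 2, 4}: w = 18, v = 31
  {1, 3, 4}: w = 19, v = 29
  {2, 3, 4}: w = 17, v = 22
  {1, 2, 3, 4}: w = 25 > 22, infeasible
Best feasible subset: items [1, 2, 4]
Total weight: 18 <= 22, total value: 31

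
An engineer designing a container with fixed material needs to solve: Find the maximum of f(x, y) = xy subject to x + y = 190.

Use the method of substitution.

Substitute y = 190 - x into f(x,y) = xy:
g(x) = x(190 - x) = 190x - x^2
g'(x) = 190 - 2x = 0  =>  x = 95
y = 190 - 95 = 95
Maximum value = 95 * 95 = 9025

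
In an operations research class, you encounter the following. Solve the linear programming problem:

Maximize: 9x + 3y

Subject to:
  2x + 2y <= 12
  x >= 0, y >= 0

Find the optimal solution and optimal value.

The feasible region has vertices at [(0, 0), (6, 0), (0, 6)].
Checking objective 9x + 3y at each vertex:
  (0, 0): 9*0 + 3*0 = 0
  (6, 0): 9*6 + 3*0 = 54
  (0, 6): 9*0 + 3*6 = 18
Maximum is 54 at (6, 0).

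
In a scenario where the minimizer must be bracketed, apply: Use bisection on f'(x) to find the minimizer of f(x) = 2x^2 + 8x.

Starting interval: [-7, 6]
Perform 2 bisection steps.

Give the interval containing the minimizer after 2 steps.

Finding critical point of f(x) = 2x^2 + 8x using bisection on f'(x) = 4x + 8.
f'(x) = 0 when x = -2.
Starting interval: [-7, 6]
Step 1: mid = -1/2, f'(mid) = 6, new interval = [-7, -1/2]
Step 2: mid = -15/4, f'(mid) = -7, new interval = [-15/4, -1/2]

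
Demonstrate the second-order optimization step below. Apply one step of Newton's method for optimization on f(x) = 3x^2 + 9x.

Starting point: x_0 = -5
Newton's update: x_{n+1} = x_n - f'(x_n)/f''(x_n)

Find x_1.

f(x) = 3x^2 + 9x
f'(x) = 6x + (9), f''(x) = 6
Newton step: x_1 = x_0 - f'(x_0)/f''(x_0)
f'(-5) = -21
x_1 = -5 - -21/6 = -3/2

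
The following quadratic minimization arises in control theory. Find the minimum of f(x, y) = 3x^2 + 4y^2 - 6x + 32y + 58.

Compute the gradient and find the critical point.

f(x,y) = 3x^2 + 4y^2 - 6x + 32y + 58
df/dx = 6x + (-6) = 0  =>  x = 1
df/dy = 8y + (32) = 0  =>  y = -4
f(1, -4) = 3*(1)^2 + 4*(-4)^2 + -6*(1) + 32*(-4) + 58 = -9
Hessian is diagonal with entries 6, 8 > 0, so this is a minimum.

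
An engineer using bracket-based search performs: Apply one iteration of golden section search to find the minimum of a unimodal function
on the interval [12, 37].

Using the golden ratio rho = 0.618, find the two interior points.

Golden section search on [12, 37].
Golden ratio rho = 0.618 (approx).
Interior points:
  x_1 = 12 + (1-0.618)*25 = 21.5500
  x_2 = 12 + 0.618*25 = 27.4500
Compare f(x_1) and f(x_2) to determine which subinterval to keep.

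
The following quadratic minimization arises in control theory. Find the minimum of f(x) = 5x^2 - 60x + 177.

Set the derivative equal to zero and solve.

f(x) = 5x^2 - 60x + 177
f'(x) = 10x + (-60) = 0
x = 60/10 = 6
f(6) = -3
Since f''(x) = 10 > 0, this is a minimum.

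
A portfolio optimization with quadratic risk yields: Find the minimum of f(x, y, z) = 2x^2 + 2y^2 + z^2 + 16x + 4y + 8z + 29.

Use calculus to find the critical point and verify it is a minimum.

f(x,y,z) = 2x^2 + 2y^2 + z^2 + 16x + 4y + 8z + 29
df/dx = 4x + (16) = 0 => x = -4
df/dy = 4y + (4) = 0 => y = -1
df/dz = 2z + (8) = 0 => z = -4
f(-4,-1,-4) = 2*(-4)^2 + 2*(-1)^2 + 1*(-4)^2 + 16*(-4) + 4*(-1) + 8*(-4) + 29 = -21
Hessian is diagonal with entries 4, 4, 2 > 0, confirmed minimum.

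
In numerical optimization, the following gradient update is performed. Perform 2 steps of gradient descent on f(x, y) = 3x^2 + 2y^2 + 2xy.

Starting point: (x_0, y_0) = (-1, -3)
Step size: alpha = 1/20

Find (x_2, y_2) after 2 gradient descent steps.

f(x,y) = 3x^2 + 2y^2 + 2xy
grad_x = 6x + 2y, grad_y = 4y + 2x
Step 1: grad = (-12, -14), (-2/5, -23/10)
Step 2: grad = (-7, -10), (-1/20, -9/5)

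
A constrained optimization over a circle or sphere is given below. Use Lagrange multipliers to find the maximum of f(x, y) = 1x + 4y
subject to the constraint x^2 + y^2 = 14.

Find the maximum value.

Set up Lagrange conditions: grad f = lambda * grad g
  1 = 2*lambda*x
  4 = 2*lambda*y
From these: x/y = 1/4, so x = 1t, y = 4t for some t.
Substitute into constraint: (1t)^2 + (4t)^2 = 14
  t^2 * 17 = 14
  t = sqrt(14/17)
Maximum = 1*x + 4*y = (1^2 + 4^2)*t = 17 * sqrt(14/17) = sqrt(238)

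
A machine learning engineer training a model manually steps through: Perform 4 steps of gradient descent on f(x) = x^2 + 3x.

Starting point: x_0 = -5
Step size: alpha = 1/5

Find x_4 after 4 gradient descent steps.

f(x) = x^2 + 3x, f'(x) = 2x + (3)
Step 1: f'(-5) = -7, x_1 = -5 - 1/5 * -7 = -18/5
Step 2: f'(-18/5) = -21/5, x_2 = -18/5 - 1/5 * -21/5 = -69/25
Step 3: f'(-69/25) = -63/25, x_3 = -69/25 - 1/5 * -63/25 = -282/125
Step 4: f'(-282/125) = -189/125, x_4 = -282/125 - 1/5 * -189/125 = -1221/625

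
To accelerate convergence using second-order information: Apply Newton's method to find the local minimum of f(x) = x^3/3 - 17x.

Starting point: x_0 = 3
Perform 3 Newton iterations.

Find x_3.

f(x) = x^3/3 - 17x
f'(x) = x^2 - 17, f''(x) = 2x
Newton update: x_{n+1} = x_n - (x_n^2 - 17)/(2*x_n)
Step 1: x_0 = 3, f'=-8, f''=6, x_1 = 13/3
Step 2: x_1 = 13/3, f'=16/9, f''=26/3, x_2 = 161/39
Step 3: x_2 = 161/39, f'=64/1521, f''=322/39, x_3 = 25889/6279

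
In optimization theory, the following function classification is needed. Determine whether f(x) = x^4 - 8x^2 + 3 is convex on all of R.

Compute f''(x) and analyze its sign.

f(x) = x^4 - 8x^2 + 3
f'(x) = 4x^3 + -16x
f''(x) = 12x^2 + -16
f''(0) = -16 < 0, so not convex near x = 0
Therefore, f is not globally convex on R.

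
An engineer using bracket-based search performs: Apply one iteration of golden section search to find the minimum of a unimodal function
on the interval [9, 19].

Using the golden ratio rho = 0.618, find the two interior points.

Golden section search on [9, 19].
Golden ratio rho = 0.618 (approx).
Interior points:
  x_1 = 9 + (1-0.618)*10 = 12.8200
  x_2 = 9 + 0.618*10 = 15.1800
Compare f(x_1) and f(x_2) to determine which subinterval to keep.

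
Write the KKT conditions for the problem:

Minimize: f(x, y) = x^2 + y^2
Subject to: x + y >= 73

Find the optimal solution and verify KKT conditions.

KKT conditions for min x^2 + y^2 s.t. x + y >= 73:
Stationarity: 2x = mu, 2y = mu
So x = y = mu/2.
Complementary slackness: mu*(x + y - 73) = 0
Primal feasibility: x + y >= 73; dual feasibility: mu >= 0
If mu = 0 then x = y = 0, but 0 + 0 < 73 is infeasible, so the constraint is active.
Constraint active: x + y = 2*(mu/2) = 73 => mu = 73
x = y = 73/2, f = 5329/2
Verify: stationarity 2*(73/2) = 73 = mu; primal 73/2 + 73/2 = 73 >= 73; dual mu = 73 >= 0; complementary slackness 73*(73 - 73) = 0. All KKT conditions hold.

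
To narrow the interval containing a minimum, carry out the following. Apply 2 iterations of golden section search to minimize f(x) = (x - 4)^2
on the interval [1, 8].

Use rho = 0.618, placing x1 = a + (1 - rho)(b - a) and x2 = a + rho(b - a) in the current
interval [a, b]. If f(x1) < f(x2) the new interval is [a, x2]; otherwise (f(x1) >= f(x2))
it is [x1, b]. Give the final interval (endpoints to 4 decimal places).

Golden section search for min of f(x) = (x - 4)^2 on [1, 8].
Each step: x1 = a + (1 - rho)(b - a), x2 = a + rho(b - a); if f(x1) < f(x2) keep [a, x2], otherwise keep [x1, b].
Step 1: [1.0000, 8.0000], x1=3.6740 (f=0.1063), x2=5.3260 (f=1.7583); f(x1) < f(x2) => keep [1.0000, 5.3260]
Step 2: [1.0000, 5.3260], x1=2.6525 (f=1.8157), x2=3.6735 (f=0.1066); f(x1) > f(x2) => keep [2.6525, 5.3260]
Final interval: [2.6525, 5.3260]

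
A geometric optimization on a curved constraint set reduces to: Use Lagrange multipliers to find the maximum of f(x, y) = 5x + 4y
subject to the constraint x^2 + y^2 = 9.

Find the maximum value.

Set up Lagrange conditions: grad f = lambda * grad g
  5 = 2*lambda*x
  4 = 2*lambda*y
From these: x/y = 5/4, so x = 5t, y = 4t for some t.
Substitute into constraint: (5t)^2 + (4t)^2 = 9
  t^2 * 41 = 9
  t = sqrt(9/41)
Maximum = 5*x + 4*y = (5^2 + 4^2)*t = 41 * sqrt(9/41) = sqrt(369)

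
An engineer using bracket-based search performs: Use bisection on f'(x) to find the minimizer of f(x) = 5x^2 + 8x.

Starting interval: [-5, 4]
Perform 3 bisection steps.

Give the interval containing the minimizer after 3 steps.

Finding critical point of f(x) = 5x^2 + 8x using bisection on f'(x) = 10x + 8.
f'(x) = 0 when x = -4/5.
Starting interval: [-5, 4]
Step 1: mid = -1/2, f'(mid) = 3, new interval = [-5, -1/2]
Step 2: mid = -11/4, f'(mid) = -39/2, new interval = [-11/4, -1/2]
Step 3: mid = -13/8, f'(mid) = -33/4, new interval = [-13/8, -1/2]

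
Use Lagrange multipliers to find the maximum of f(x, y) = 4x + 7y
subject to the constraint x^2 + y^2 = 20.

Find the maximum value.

Set up Lagrange conditions: grad f = lambda * grad g
  4 = 2*lambda*x
  7 = 2*lambda*y
From these: x/y = 4/7, so x = 4t, y = 7t for some t.
Substitute into constraint: (4t)^2 + (7t)^2 = 20
  t^2 * 65 = 20
  t = sqrt(20/65)
Maximum = 4*x + 7*y = (4^2 + 7^2)*t = 65 * sqrt(20/65) = sqrt(1300)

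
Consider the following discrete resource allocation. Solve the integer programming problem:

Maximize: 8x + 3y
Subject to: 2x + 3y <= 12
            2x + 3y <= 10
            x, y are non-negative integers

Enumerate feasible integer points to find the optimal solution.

Constraint 1: 2x + 3y <= 12
Constraint 2: 2x + 3y <= 10
Feasible x range (need y >= 0): 0 <= x <= min(12/2, 10/2) => x in {0, ..., 5}.
Enumerate feasible integer points row by row (the coefficient of y is 3 > 0, so for each x the largest feasible y gives the best value):
  x = 0: y <= min((12 - 2*0)/3, (10 - 2*0)/3) => y in {0, ..., 3}; best 8*0 + 3*3 = 9
  x = 1: y <= min((12 - 2*1)/3, (10 - 2*1)/3) => y in {0, ..., 2}; best 8*1 + 3*2 = 14
  x = 2: y <= min((12 - 2*2)/3, (10 - 2*2)/3) => y in {0, ..., 2}; best 8*2 + 3*2 = 22
  x = 3: y <= min((12 - 2*3)/3, (10 - 2*3)/3) => y in {0, ..., 1}; best 8*3 + 3*1 = 27
  x = 4: y <= min((12 - 2*4)/3, (10 - 2*4)/3) => y in {0}; best 8*4 + 3*0 = 32
  x = 5: y <= min((12 - 2*5)/3, (10 - 2*5)/3) => y in {0}; best 8*5 + 3*0 = 40
The maximum 8x + 3y = 40 is achieved at x = 5, y = 0.
Check: 2*5 + 3*0 = 10 <= 12 and 2*5 + 3*0 = 10 <= 10.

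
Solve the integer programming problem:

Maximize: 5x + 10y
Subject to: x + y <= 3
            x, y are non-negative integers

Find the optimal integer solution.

Objective: 5x + 10y, constraint: x + y <= 3
Coefficient of y is 10 > coefficient of x is 5, so allocate the entire budget to y.
Optimal: x = 0, y = 3, value = 30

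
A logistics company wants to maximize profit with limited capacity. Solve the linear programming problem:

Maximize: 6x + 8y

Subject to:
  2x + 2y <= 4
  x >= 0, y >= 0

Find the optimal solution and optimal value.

The feasible region has vertices at [(0, 0), (2, 0), (0, 2)].
Checking objective 6x + 8y at each vertex:
  (0, 0): 6*0 + 8*0 = 0
  (2, 0): 6*2 + 8*0 = 12
  (0, 2): 6*0 + 8*2 = 16
Maximum is 16 at (0, 2).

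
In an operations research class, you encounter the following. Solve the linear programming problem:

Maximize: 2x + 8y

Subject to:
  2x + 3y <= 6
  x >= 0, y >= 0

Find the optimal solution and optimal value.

The feasible region has vertices at [(0, 0), (3, 0), (0, 2)].
Checking objective 2x + 8y at each vertex:
  (0, 0): 2*0 + 8*0 = 0
  (3, 0): 2*3 + 8*0 = 6
  (0, 2): 2*0 + 8*2 = 16
Maximum is 16 at (0, 2).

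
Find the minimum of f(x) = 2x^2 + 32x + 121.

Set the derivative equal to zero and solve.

f(x) = 2x^2 + 32x + 121
f'(x) = 4x + (32) = 0
x = -32/4 = -8
f(-8) = -7
Since f''(x) = 4 > 0, this is a minimum.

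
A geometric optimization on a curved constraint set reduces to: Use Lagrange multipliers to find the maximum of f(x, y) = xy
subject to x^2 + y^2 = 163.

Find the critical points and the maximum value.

Lagrange conditions: y = 2*lambda*x and x = 2*lambda*y
If x = 0 then y = 0, violating the constraint, so x, y != 0.
Dividing: y/x = x/y => x^2 = y^2 => y = x or y = -x
Constraint: 2x^2 = 163 => x^2 = 163/2 => x = +/-sqrt(163/2)
Critical points: (sqrt(163/2), sqrt(163/2)), (-sqrt(163/2), -sqrt(163/2)), (sqrt(163/2), -sqrt(163/2)), (-sqrt(163/2), sqrt(163/2))
  y = x:  xy = x^2 = 163/2  at (sqrt(163/2), sqrt(163/2)) and (-sqrt(163/2), -sqrt(163/2))
  y = -x: xy = -x^2 = -163/2 at (sqrt(163/2), -sqrt(163/2)) and (-sqrt(163/2), sqrt(163/2))
Maximum xy = 163/2 at (sqrt(163/2), sqrt(163/2)) and (-sqrt(163/2), -sqrt(163/2))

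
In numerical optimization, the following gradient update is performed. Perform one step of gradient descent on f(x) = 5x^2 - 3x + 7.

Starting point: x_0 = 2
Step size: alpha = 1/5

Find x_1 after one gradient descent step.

f(x) = 5x^2 - 3x + 7
f'(x) = 10x - 3
f'(2) = 10*2 + (-3) = 17
x_1 = x_0 - alpha * f'(x_0) = 2 - 1/5 * 17 = -7/5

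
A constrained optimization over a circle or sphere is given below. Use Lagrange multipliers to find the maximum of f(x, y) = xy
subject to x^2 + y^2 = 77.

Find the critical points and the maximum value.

Lagrange conditions: y = 2*lambda*x and x = 2*lambda*y
If x = 0 then y = 0, violating the constraint, so x, y != 0.
Dividing: y/x = x/y => x^2 = y^2 => y = x or y = -x
Constraint: 2x^2 = 77 => x^2 = 77/2 => x = +/-sqrt(77/2)
Critical points: (sqrt(77/2), sqrt(77/2)), (-sqrt(77/2), -sqrt(77/2)), (sqrt(77/2), -sqrt(77/2)), (-sqrt(77/2), sqrt(77/2))
  y = x:  xy = x^2 = 77/2  at (sqrt(77/2), sqrt(77/2)) and (-sqrt(77/2), -sqrt(77/2))
  y = -x: xy = -x^2 = -77/2 at (sqrt(77/2), -sqrt(77/2)) and (-sqrt(77/2), sqrt(77/2))
Maximum xy = 77/2 at (sqrt(77/2), sqrt(77/2)) and (-sqrt(77/2), -sqrt(77/2))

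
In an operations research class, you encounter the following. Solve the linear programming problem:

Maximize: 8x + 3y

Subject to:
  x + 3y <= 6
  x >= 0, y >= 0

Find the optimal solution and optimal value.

The feasible region has vertices at [(0, 0), (6, 0), (0, 2)].
Checking objective 8x + 3y at each vertex:
  (0, 0): 8*0 + 3*0 = 0
  (6, 0): 8*6 + 3*0 = 48
  (0, 2): 8*0 + 3*2 = 6
Maximum is 48 at (6, 0).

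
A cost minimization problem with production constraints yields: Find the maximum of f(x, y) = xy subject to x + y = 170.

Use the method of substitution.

Substitute y = 170 - x into f(x,y) = xy:
g(x) = x(170 - x) = 170x - x^2
g'(x) = 170 - 2x = 0  =>  x = 85
y = 170 - 85 = 85
Maximum value = 85 * 85 = 7225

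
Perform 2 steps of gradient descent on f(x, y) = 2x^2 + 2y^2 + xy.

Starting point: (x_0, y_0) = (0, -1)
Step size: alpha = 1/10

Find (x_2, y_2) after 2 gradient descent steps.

f(x,y) = 2x^2 + 2y^2 + xy
grad_x = 4x + 1y, grad_y = 4y + 1x
Step 1: grad = (-1, -4), (1/10, -3/5)
Step 2: grad = (-1/5, -23/10), (3/25, -37/100)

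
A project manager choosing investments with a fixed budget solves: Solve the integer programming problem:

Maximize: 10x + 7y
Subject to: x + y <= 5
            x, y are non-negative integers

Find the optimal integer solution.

Objective: 10x + 7y, constraint: x + y <= 5
Coefficient of x is 10 >= coefficient of y is 7, so allocate the entire budget to x.
Optimal: x = 5, y = 0, value = 50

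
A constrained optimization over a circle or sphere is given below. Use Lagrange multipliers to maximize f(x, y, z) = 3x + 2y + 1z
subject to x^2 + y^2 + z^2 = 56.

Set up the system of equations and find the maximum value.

Lagrange conditions: 3 = 2*lambda*x, 2 = 2*lambda*y, 1 = 2*lambda*z
So x:3 = y:2 = z:1, i.e. x = 3t, y = 2t, z = 1t
Constraint: t^2*(3^2 + 2^2 + 1^2) = 56
  t^2 * 14 = 56  =>  t = sqrt(4)
Maximum = 3*3t + 2*2t + 1*1t = 14*sqrt(4) = 28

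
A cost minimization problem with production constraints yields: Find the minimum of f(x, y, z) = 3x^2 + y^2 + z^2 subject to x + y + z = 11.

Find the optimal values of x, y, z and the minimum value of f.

Using Lagrange multipliers on f = 3x^2 + y^2 + z^2 with constraint x + y + z = 11:
Conditions: 2*3*x = lambda, 2*1*y = lambda, 2*1*z = lambda
So x = lambda/6, y = lambda/2, z = lambda/2
Substituting into constraint: lambda * (7/6) = 11
lambda = 66/7
x = 11/7, y = 33/7, z = 33/7
Minimum value = 363/7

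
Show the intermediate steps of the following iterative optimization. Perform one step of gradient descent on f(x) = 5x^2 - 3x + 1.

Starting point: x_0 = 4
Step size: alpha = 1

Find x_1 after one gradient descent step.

f(x) = 5x^2 - 3x + 1
f'(x) = 10x - 3
f'(4) = 10*4 + (-3) = 37
x_1 = x_0 - alpha * f'(x_0) = 4 - 1 * 37 = -33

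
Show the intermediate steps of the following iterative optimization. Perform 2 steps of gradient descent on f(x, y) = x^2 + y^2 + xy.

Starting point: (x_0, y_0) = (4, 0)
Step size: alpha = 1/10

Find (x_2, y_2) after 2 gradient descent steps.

f(x,y) = x^2 + y^2 + xy
grad_x = 2x + 1y, grad_y = 2y + 1x
Step 1: grad = (8, 4), (16/5, -2/5)
Step 2: grad = (6, 12/5), (13/5, -16/25)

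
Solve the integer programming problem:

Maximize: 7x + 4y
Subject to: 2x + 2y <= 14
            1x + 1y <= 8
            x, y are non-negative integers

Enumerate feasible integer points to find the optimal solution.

Constraint 1: 2x + 2y <= 14
Constraint 2: 1x + 1y <= 8
Feasible x range (need y >= 0): 0 <= x <= min(14/2, 8/1) => x in {0, ..., 7}.
Enumerate feasible integer points row by row (the coefficient of y is 4 > 0, so for each x the largest feasible y gives the best value):
  x = 0: y <= min((14 - 2*0)/2, (8 - 1*0)/1) => y in {0, ..., 7}; best 7*0 + 4*7 = 28
  x = 1: y <= min((14 - 2*1)/2, (8 - 1*1)/1) => y in {0, ..., 6}; best 7*1 + 4*6 = 31
  x = 2: y <= min((14 - 2*2)/2, (8 - 1*2)/1) => y in {0, ..., 5}; best 7*2 + 4*5 = 34
  x = 3: y <= min((14 - 2*3)/2, (8 - 1*3)/1) => y in {0, ..., 4}; best 7*3 + 4*4 = 37
  x = 4: y <= min((14 - 2*4)/2, (8 - 1*4)/1) => y in {0, ..., 3}; best 7*4 + 4*3 = 40
  x = 5: y <= min((14 - 2*5)/2, (8 - 1*5)/1) => y in {0, ..., 2}; best 7*5 + 4*2 = 43
  x = 6: y <= min((14 - 2*6)/2, (8 - 1*6)/1) => y in {0, ..., 1}; best 7*6 + 4*1 = 46
  x = 7: y <= min((14 - 2*7)/2, (8 - 1*7)/1) => y in {0}; best 7*7 + 4*0 = 49
The maximum 7x + 4y = 49 is achieved at x = 7, y = 0.
Check: 2*7 + 2*0 = 14 <= 14 and 1*7 + 1*0 = 7 <= 8.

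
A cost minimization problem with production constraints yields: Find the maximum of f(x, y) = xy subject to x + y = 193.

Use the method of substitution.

Substitute y = 193 - x into f(x,y) = xy:
g(x) = x(193 - x) = 193x - x^2
g'(x) = 193 - 2x = 0  =>  x = 193/2
y = 193 - 193/2 = 193/2
Maximum value = (193/2) * (193/2) = 37249/4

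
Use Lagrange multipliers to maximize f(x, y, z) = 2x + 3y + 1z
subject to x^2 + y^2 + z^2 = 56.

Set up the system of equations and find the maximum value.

Lagrange conditions: 2 = 2*lambda*x, 3 = 2*lambda*y, 1 = 2*lambda*z
So x:2 = y:3 = z:1, i.e. x = 2t, y = 3t, z = 1t
Constraint: t^2*(2^2 + 3^2 + 1^2) = 56
  t^2 * 14 = 56  =>  t = sqrt(4)
Maximum = 2*2t + 3*3t + 1*1t = 14*sqrt(4) = 28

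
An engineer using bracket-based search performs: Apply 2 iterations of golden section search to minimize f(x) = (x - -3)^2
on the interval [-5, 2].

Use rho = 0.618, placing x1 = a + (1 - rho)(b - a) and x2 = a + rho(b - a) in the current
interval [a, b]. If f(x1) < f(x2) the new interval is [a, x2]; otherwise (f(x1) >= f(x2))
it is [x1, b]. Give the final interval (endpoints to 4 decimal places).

Golden section search for min of f(x) = (x - -3)^2 on [-5, 2].
Each step: x1 = a + (1 - rho)(b - a), x2 = a + rho(b - a); if f(x1) < f(x2) keep [a, x2], otherwise keep [x1, b].
Step 1: [-5.0000, 2.0000], x1=-2.3260 (f=0.4543), x2=-0.6740 (f=5.4103); f(x1) < f(x2) => keep [-5.0000, -0.6740]
Step 2: [-5.0000, -0.6740], x1=-3.3475 (f=0.1207), x2=-2.3265 (f=0.4536); f(x1) < f(x2) => keep [-5.0000, -2.3265]
Final interval: [-5.0000, -2.3265]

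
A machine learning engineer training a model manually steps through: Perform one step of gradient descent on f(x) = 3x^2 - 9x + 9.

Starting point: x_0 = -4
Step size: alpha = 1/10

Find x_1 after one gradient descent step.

f(x) = 3x^2 - 9x + 9
f'(x) = 6x - 9
f'(-4) = 6*-4 + (-9) = -33
x_1 = x_0 - alpha * f'(x_0) = -4 - 1/10 * -33 = -7/10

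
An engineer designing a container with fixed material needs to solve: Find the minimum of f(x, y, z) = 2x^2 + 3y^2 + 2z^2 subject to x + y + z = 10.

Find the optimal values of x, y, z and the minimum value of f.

Using Lagrange multipliers on f = 2x^2 + 3y^2 + 2z^2 with constraint x + y + z = 10:
Conditions: 2*2*x = lambda, 2*3*y = lambda, 2*2*z = lambda
So x = lambda/4, y = lambda/6, z = lambda/4
Substituting into constraint: lambda * (2/3) = 10
lambda = 15
x = 15/4, y = 5/2, z = 15/4
Minimum value = 75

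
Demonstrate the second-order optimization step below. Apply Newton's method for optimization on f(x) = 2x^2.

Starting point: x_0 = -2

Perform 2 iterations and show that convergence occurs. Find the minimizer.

f(x) = 2x^2, f'(x) = 4x + (0), f''(x) = 4
Step 1: f'(-2) = -8, x_1 = -2 - -8/4 = 0
Step 2: f'(0) = 0, x_2 = 0 (converged)
Newton's method converges in 1 step for quadratics.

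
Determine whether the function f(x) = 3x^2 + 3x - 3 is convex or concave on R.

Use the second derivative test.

f(x) = 3x^2 + 3x - 3
f'(x) = 6x + 3
f''(x) = 6
Since f''(x) = 6 > 0 for all x, f is convex on R.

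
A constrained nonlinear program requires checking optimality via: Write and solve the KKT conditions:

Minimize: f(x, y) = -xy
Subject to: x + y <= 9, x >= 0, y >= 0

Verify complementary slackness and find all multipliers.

Problem: min -xy s.t. x + y <= 9 (multiplier lambda), x >= 0 (mu_x), y >= 0 (mu_y)
KKT stationarity: -y + lambda - mu_x = 0, -x + lambda - mu_y = 0, with lambda, mu_x, mu_y >= 0
Complementary slackness: lambda*(x + y - 9) = 0, mu_x*x = 0, mu_y*y = 0
If lambda = 0: y = -mu_x <= 0 and x = -mu_y <= 0 force x = y = 0 with f = 0; but x = y = 9/2 is feasible with f = -81/4 < 0, so this is not the minimum. Hence lambda > 0 and x + y = 9.
Try x > 0, y > 0 (so mu_x = mu_y = 0): y = lambda, x = lambda => x = y = lambda
x + y = 9 => 2*lambda = 9 => lambda = 9/2
x* = y* = 9/2 > 0, consistent with mu_x = mu_y = 0.
(Any feasible point with x = 0 or y = 0 has f = 0 > -81/4, so the minimum is not on those boundaries.)
min(-xy) = -81/4 (i.e. max xy = 81/4)
Multipliers: lambda = 9/2, mu_x = 0, mu_y = 0
Complementary slackness: lambda*(x + y - 9) = 9/2*(9/2 + 9/2 - 9) = 0, mu_x*x = 0*9/2 = 0, mu_y*y = 0*9/2 = 0. Satisfied.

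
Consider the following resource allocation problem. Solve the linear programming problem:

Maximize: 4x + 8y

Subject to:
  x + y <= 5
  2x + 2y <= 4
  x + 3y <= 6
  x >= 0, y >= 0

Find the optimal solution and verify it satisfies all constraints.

Feasible vertices: (0, 0), (0, 2), (2, 0)
Objective 4x + 8y at each vertex:
  (0, 0): 0
  (0, 2): 16
  (2, 0): 8
Maximum is 16 at (0, 2).
Verify constraints at (x, y) = (0, 2):
  1*0 + 1*2 = 2 <= 5
  2*0 + 2*2 = 4 <= 4 (active)
  1*0 + 3*2 = 6 <= 6 (active)
  x = 0 >= 0, y = 2 >= 0. All constraints satisfied.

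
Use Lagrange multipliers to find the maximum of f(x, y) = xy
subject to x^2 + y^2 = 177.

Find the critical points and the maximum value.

Lagrange conditions: y = 2*lambda*x and x = 2*lambda*y
If x = 0 then y = 0, violating the constraint, so x, y != 0.
Dividing: y/x = x/y => x^2 = y^2 => y = x or y = -x
Constraint: 2x^2 = 177 => x^2 = 177/2 => x = +/-sqrt(177/2)
Critical points: (sqrt(177/2), sqrt(177/2)), (-sqrt(177/2), -sqrt(177/2)), (sqrt(177/2), -sqrt(177/2)), (-sqrt(177/2), sqrt(177/2))
  y = x:  xy = x^2 = 177/2  at (sqrt(177/2), sqrt(177/2)) and (-sqrt(177/2), -sqrt(177/2))
  y = -x: xy = -x^2 = -177/2 at (sqrt(177/2), -sqrt(177/2)) and (-sqrt(177/2), sqrt(177/2))
Maximum xy = 177/2 at (sqrt(177/2), sqrt(177/2)) and (-sqrt(177/2), -sqrt(177/2))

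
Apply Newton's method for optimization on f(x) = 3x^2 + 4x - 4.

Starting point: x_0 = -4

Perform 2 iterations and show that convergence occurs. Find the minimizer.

f(x) = 3x^2 + 4x - 4, f'(x) = 6x + (4), f''(x) = 6
Step 1: f'(-4) = -20, x_1 = -4 - -20/6 = -2/3
Step 2: f'(-2/3) = 0, x_2 = -2/3 (converged)
Newton's method converges in 1 step for quadratics.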